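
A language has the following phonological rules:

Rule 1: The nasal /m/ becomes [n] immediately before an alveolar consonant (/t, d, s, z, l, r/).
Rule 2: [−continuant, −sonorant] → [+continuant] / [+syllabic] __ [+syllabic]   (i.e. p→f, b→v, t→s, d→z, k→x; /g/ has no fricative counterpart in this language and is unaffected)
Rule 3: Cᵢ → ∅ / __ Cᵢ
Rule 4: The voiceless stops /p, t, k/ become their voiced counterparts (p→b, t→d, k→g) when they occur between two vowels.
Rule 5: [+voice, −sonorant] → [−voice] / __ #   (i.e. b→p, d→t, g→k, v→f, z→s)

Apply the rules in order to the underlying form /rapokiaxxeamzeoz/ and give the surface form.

Rule 1 (nasal place assimilation): /m/ precedes the alveolar consonant /z/, so it assimilates in place to [n]. /rapokiaxxeamzeoz/ → rapokiaxxeanzeoz.
Rule 2 (intervocalic spirantization): /p/ is a stop between vowels /a/ and /o/, so it spirantizes to the fricative [f]. /k/ is a stop between vowels /o/ and /i/, so it spirantizes to the fricative [x]. /rapokiaxxeanzeoz/ → rafoxiaxxeanzeoz.
Rule 3 (degemination): /xx/ is a geminate; the first /x/ deletes. /rafoxiaxxeanzeoz/ → rafoxiaxeanzeoz.
Rule 4 (intervocalic voicing): no segment meets the environment; /rafoxiaxeanzeoz/ is unchanged.
Rule 5 (final devoicing): /z/ is a voiced obstruent in word-final position, so it devoices to [s]. /rafoxiaxeanzeoz/ → rafoxiaxeanzeos.

rafoxiaxeanzeos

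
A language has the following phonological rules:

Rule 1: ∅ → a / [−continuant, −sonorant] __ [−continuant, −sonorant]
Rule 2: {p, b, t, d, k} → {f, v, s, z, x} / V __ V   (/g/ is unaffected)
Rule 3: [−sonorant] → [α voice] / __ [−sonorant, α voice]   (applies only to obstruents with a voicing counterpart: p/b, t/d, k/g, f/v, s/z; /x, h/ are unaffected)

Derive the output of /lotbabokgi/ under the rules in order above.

losavavoxagi

Rule 1 (stop-cluster a-epenthesis): /t/ and /b/ form a stop–stop cluster, so [a] is inserted between them. /k/ and /g/ form a stop–stop cluster, so [a] is inserted between them. /lotbabokgi/ → lotababokagi.
Rule 2 (intervocalic spirantization): /t/ is a stop between vowels /o/ and /a/, so it spirantizes to the fricative [s]. /b/ is a stop between vowels /a/ and /a/, so it spirantizes to the fricative [v]. /b/ is a stop between vowels /a/ and /o/, so it spirantizes to the fricative [v]. /k/ is a stop between vowels /o/ and /a/, so it spirantizes to the fricative [x]. /lotababokagi/ → losavavoxagi.
Rule 3 (regressive voicing assimilation): no segment meets the environment; /losavavoxagi/ is unchanged.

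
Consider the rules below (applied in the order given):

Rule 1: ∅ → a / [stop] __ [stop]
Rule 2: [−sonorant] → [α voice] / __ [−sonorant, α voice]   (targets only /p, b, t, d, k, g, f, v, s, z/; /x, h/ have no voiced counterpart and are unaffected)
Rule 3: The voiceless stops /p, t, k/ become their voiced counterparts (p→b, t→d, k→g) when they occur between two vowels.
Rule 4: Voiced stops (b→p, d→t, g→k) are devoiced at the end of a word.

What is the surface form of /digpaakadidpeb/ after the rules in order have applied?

digabaagadidabep

Rule 1 (stop-cluster a-epenthesis): /g/ and /p/ form a stop–stop cluster, so [a] is inserted between them. /d/ and /p/ form a stop–stop cluster, so [a] is inserted between them. /digpaakadidpeb/ → digapaakadidapeb.
Rule 2 (regressive voicing assimilation): no segment meets the environment; /digapaakadidapeb/ is unchanged.
Rule 3 (intervocalic voicing): /p/ is a voiceless stop between vowels /a/ and /a/, so it voices to [b]. /k/ is a voiceless stop between vowels /a/ and /a/, so it voices to [g]. /p/ is a voiceless stop between vowels /a/ and /e/, so it voices to [b]. /digapaakadidapeb/ → digabaagadidabeb.
Rule 4 (final devoicing): /b/ is a voiced stop in word-final position, so it devoices to [p]. /digabaagadidabeb/ → digabaagadidabep.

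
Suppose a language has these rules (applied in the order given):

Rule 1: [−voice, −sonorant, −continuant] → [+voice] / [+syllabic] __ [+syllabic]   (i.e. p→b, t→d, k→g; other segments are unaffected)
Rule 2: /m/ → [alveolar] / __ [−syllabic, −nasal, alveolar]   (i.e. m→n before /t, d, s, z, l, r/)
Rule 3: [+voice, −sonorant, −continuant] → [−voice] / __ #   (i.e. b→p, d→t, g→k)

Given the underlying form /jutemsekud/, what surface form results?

Rule 1 (intervocalic voicing): /t/ is a voiceless stop between vowels /u/ and /e/, so it voices to [d]. /k/ is a voiceless stop between vowels /e/ and /u/, so it voices to [g]. /jutemsekud/ → judemsegud.
Rule 2 (nasal place assimilation): /m/ precedes the alveolar consonant /s/, so it assimilates in place to [n]. /judemsegud/ → judensegud.
Rule 3 (final devoicing): /d/ is a voiced stop in word-final position, so it devoices to [t]. /judensegud/ → judensegut.

judensegut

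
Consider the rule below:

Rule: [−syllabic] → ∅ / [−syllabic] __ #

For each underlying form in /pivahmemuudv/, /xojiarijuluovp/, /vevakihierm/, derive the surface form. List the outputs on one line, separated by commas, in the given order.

/pivahmemuudv/: /v/ is the second consonant of a word-final cluster /dv/, so it deletes. → [pivahmemuud].
/xojiarijuluovp/: /p/ is the second consonant of a word-final cluster /vp/, so it deletes. → [xojiarijuluov].
/vevakihierm/: /m/ is the second consonant of a word-final cluster /rm/, so it deletes. → [vevakihier].

pivahmemuud, xojiarijuluov, vevakihier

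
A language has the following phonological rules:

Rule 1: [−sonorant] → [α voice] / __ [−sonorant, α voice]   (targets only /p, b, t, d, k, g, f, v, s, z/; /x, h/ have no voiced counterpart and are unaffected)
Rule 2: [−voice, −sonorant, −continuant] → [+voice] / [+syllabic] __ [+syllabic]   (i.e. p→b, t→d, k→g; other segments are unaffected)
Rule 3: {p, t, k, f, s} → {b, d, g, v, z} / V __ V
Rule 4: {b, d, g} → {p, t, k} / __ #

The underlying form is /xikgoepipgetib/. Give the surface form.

xiggoebibgedip

Rule 1 (regressive voicing assimilation): /k/ precedes the voiced obstruent /g/, so it voices to [g] by assimilation. /p/ precedes the voiced obstruent /g/, so it voices to [b] by assimilation. /xikgoepipgetib/ → xiggoepibgetib.
Rule 2 (intervocalic voicing): /p/ is a voiceless stop between vowels /e/ and /i/, so it voices to [b]. /t/ is a voiceless stop between vowels /e/ and /i/, so it voices to [d]. /xiggoepibgetib/ → xiggoebibgedib.
Rule 3 (intervocalic voicing): no segment meets the environment; /xiggoebibgedib/ is unchanged.
Rule 4 (final devoicing): /b/ is a voiced stop in word-final position, so it devoices to [p]. /xiggoebibgedib/ → xiggoebibgedip.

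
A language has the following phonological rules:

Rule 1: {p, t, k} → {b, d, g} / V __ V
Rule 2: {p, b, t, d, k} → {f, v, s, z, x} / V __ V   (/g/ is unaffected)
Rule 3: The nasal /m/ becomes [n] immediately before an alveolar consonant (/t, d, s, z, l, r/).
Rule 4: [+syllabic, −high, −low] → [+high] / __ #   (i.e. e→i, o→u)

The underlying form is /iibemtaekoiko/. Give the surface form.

iiventaegoigu

Rule 1 (intervocalic voicing): /k/ is a voiceless stop between vowels /e/ and /o/, so it voices to [g]. /k/ is a voiceless stop between vowels /i/ and /o/, so it voices to [g]. /iibemtaekoiko/ → iibemtaegoigo.
Rule 2 (intervocalic spirantization): /b/ is a stop between vowels /i/ and /e/, so it spirantizes to the fricative [v]. /iibemtaegoigo/ → iivemtaegoigo.
Rule 3 (nasal place assimilation): /m/ precedes the alveolar consonant /t/, so it assimilates in place to [n]. /iivemtaegoigo/ → iiventaegoigo.
Rule 4 (final vowel raising): /o/ is a mid vowel in word-final position, so it raises to [u]. /iiventaegoigo/ → iiventaegoigu.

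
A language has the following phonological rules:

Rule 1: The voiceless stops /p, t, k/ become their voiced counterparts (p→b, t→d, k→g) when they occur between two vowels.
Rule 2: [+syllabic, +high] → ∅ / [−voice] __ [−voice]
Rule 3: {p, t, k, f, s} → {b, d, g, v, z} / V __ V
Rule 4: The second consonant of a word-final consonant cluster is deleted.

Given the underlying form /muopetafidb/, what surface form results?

muobedavid

Rule 1 (intervocalic voicing): /p/ is a voiceless stop between vowels /o/ and /e/, so it voices to [b]. /t/ is a voiceless stop between vowels /e/ and /a/, so it voices to [d]. /muopetafidb/ → muobedafidb.
Rule 2 (high vowel syncope): no segment meets the environment; /muobedafidb/ is unchanged.
Rule 3 (intervocalic voicing): /f/ is a voiceless obstruent between vowels /a/ and /i/, so it voices to [v]. /muobedafidb/ → muobedavidb.
Rule 4 (final cluster simplification): /b/ is the second consonant of a word-final cluster /db/, so it deletes. /muobedavidb/ → muobedavid.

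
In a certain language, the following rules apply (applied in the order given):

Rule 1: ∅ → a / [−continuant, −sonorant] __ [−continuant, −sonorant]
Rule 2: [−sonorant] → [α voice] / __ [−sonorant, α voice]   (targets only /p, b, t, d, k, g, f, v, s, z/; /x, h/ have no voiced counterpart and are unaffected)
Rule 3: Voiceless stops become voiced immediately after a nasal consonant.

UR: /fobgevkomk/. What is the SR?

Rule 1 (stop-cluster a-epenthesis): /b/ and /g/ form a stop–stop cluster, so [a] is inserted between them. /fobgevkomk/ → fobagevkomk.
Rule 2 (regressive voicing assimilation): /v/ precedes the voiceless obstruent /k/, so it devoices to [f] by assimilation. /fobagevkomk/ → fobagefkomk.
Rule 3 (post-nasal voicing): /k/ is a voiceless stop immediately after the nasal /m/, so it voices to [g]. /fobagefkomk/ → fobagefkomg.

fobagefkomg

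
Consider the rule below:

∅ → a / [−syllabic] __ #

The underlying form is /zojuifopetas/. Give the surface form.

zojuifopetasa

the form ends in the consonant /s/, so [a] is inserted word-finally.
Surface form: [zojuifopetasa].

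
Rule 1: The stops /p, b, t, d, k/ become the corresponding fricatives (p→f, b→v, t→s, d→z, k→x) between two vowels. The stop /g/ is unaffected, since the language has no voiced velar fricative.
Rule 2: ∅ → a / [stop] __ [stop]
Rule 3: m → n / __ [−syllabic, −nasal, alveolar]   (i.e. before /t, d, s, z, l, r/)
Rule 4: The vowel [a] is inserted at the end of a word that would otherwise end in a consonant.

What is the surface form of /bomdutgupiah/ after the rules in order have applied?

bondutagufiaha

Rule 1 (intervocalic spirantization): /p/ is a stop between vowels /u/ and /i/, so it spirantizes to the fricative [f]. /bomdutgupiah/ → bomdutgufiah.
Rule 2 (stop-cluster a-epenthesis): /t/ and /g/ form a stop–stop cluster, so [a] is inserted between them. /bomdutgufiah/ → bomdutagufiah.
Rule 3 (nasal place assimilation): /m/ precedes the alveolar consonant /d/, so it assimilates in place to [n]. /bomdutagufiah/ → bondutagufiah.
Rule 4 (final a-epenthesis): the form ends in the consonant /h/, so [a] is inserted word-finally. /bondutagufiah/ → bondutagufiaha.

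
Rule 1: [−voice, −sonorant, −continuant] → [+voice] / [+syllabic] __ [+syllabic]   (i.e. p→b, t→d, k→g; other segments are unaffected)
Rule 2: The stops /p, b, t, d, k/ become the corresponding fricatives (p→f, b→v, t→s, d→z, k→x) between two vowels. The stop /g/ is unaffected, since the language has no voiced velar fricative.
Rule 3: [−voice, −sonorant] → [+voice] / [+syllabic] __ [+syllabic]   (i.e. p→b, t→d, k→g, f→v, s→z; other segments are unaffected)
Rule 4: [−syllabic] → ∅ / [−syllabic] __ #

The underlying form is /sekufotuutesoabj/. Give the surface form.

seguvozuuzezoab

Rule 1 (intervocalic voicing): /k/ is a voiceless stop between vowels /e/ and /u/, so it voices to [g]. /t/ is a voiceless stop between vowels /o/ and /u/, so it voices to [d]. /t/ is a voiceless stop between vowels /u/ and /e/, so it voices to [d]. /sekufotuutesoabj/ → segufoduudesoabj.
Rule 2 (intervocalic spirantization): /d/ is a stop between vowels /o/ and /u/, so it spirantizes to the fricative [z]. /d/ is a stop between vowels /u/ and /e/, so it spirantizes to the fricative [z]. /segufoduudesoabj/ → segufozuuzesoabj.
Rule 3 (intervocalic voicing): /f/ is a voiceless obstruent between vowels /u/ and /o/, so it voices to [v]. /s/ is a voiceless obstruent between vowels /e/ and /o/, so it voices to [z]. /segufozuuzesoabj/ → seguvozuuzezoabj.
Rule 4 (final cluster simplification): /j/ is the second consonant of a word-final cluster /bj/, so it deletes. /seguvozuuzezoabj/ → seguvozuuzezoab.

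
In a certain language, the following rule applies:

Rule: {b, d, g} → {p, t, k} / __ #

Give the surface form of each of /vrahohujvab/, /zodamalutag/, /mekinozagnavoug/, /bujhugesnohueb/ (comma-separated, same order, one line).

vrahohujvap, zodamalutak, mekinozagnavouk, bujhugesnohuep

/vrahohujvab/: /b/ is a voiced stop in word-final position, so it devoices to [p]. → [vrahohujvap].
/zodamalutag/: /g/ is a voiced stop in word-final position, so it devoices to [k]. → [zodamalutak].
/mekinozagnavoug/: /g/ is a voiced stop in word-final position, so it devoices to [k]. → [mekinozagnavouk].
/bujhugesnohueb/: /b/ is a voiced stop in word-final position, so it devoices to [p]. → [bujhugesnohuep].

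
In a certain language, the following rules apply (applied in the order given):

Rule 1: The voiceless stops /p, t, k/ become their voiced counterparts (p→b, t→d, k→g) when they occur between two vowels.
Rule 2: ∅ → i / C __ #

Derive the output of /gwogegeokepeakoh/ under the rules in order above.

Rule 1 (intervocalic voicing): /k/ is a voiceless stop between vowels /o/ and /e/, so it voices to [g]. /p/ is a voiceless stop between vowels /e/ and /e/, so it voices to [b]. /k/ is a voiceless stop between vowels /a/ and /o/, so it voices to [g]. /gwogegeokepeakoh/ → gwogegeogebeagoh.
Rule 2 (final i-epenthesis): the form ends in the consonant /h/, so [i] is inserted word-finally. /gwogegeogebeagoh/ → gwogegeogebeagohi.

gwogegeogebeagohi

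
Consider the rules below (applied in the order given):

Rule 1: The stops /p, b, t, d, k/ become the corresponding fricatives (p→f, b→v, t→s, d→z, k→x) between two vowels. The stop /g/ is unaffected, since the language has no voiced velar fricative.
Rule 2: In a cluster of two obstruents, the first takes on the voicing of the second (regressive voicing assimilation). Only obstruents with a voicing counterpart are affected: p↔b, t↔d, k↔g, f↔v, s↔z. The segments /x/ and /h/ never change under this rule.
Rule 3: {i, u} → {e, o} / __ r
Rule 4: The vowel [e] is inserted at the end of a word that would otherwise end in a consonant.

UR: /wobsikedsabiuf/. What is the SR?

wopsixetsaviufe

Rule 1 (intervocalic spirantization): /k/ is a stop between vowels /i/ and /e/, so it spirantizes to the fricative [x]. /b/ is a stop between vowels /a/ and /i/, so it spirantizes to the fricative [v]. /wobsikedsabiuf/ → wobsixedsaviuf.
Rule 2 (regressive voicing assimilation): /b/ precedes the voiceless obstruent /s/, so it devoices to [p] by assimilation. /d/ precedes the voiceless obstruent /s/, so it devoices to [t] by assimilation. /wobsixedsaviuf/ → wopsixetsaviuf.
Rule 3 (pre-rhotic lowering): no segment meets the environment; /wopsixetsaviuf/ is unchanged.
Rule 4 (final e-epenthesis): the form ends in the consonant /f/, so [e] is inserted word-finally. /wopsixetsaviuf/ → wopsixetsaviufe.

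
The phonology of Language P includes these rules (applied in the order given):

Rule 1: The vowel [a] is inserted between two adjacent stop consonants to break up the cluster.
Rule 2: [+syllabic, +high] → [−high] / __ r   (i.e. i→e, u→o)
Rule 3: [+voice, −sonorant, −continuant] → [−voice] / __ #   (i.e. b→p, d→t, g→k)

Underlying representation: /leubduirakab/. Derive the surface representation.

leubaduerakap

Rule 1 (stop-cluster a-epenthesis): /b/ and /d/ form a stop–stop cluster, so [a] is inserted between them. /leubduirakab/ → leubaduirakab.
Rule 2 (pre-rhotic lowering): /i/ is a high vowel immediately before /r/, so it lowers to [e]. /leubaduirakab/ → leubaduerakab.
Rule 3 (final devoicing): /b/ is a voiced stop in word-final position, so it devoices to [p]. /leubaduerakab/ → leubaduerakap.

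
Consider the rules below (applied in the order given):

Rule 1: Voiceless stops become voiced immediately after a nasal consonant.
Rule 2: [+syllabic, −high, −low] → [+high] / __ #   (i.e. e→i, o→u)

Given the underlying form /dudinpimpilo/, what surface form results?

dudinbimbilu

Rule 1 (post-nasal voicing): /p/ is a voiceless stop immediately after the nasal /n/, so it voices to [b]. /p/ is a voiceless stop immediately after the nasal /m/, so it voices to [b]. /dudinpimpilo/ → dudinbimbilo.
Rule 2 (final vowel raising): /o/ is a mid vowel in word-final position, so it raises to [u]. /dudinbimbilo/ → dudinbimbilu.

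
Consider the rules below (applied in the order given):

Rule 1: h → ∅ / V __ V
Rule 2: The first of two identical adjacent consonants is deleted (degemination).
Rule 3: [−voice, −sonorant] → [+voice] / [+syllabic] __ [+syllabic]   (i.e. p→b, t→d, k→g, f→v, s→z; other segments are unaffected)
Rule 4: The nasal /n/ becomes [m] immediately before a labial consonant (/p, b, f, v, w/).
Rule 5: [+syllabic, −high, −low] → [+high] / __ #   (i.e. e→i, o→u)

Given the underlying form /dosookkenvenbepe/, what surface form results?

Rule 1 (intervocalic h-deletion): no segment meets the environment; /dosookkenvenbepe/ is unchanged.
Rule 2 (degemination): /kk/ is a geminate; the first /k/ deletes. /dosookkenvenbepe/ → dosookenvenbepe.
Rule 3 (intervocalic voicing): /s/ is a voiceless obstruent between vowels /o/ and /o/, so it voices to [z]. /k/ is a voiceless obstruent between vowels /o/ and /e/, so it voices to [g]. /p/ is a voiceless obstruent between vowels /e/ and /e/, so it voices to [b]. /dosookenvenbepe/ → dozoogenvenbebe.
Rule 4 (nasal place assimilation): /n/ precedes the labial consonant /v/, so it assimilates in place to [m]. /n/ precedes the labial consonant /b/, so it assimilates in place to [m]. /dozoogenvenbebe/ → dozoogemvembebe.
Rule 5 (final vowel raising): /e/ is a mid vowel in word-final position, so it raises to [i]. /dozoogemvembebe/ → dozoogemvembebi.

dozoogemvembebi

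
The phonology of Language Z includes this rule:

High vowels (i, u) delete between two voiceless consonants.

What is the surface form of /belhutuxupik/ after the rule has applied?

belhtxpk

/u/ is a high vowel flanked by voiceless consonants /h/ and /t/, so it deletes.
/u/ is a high vowel flanked by voiceless consonants /t/ and /x/, so it deletes.
/u/ is a high vowel flanked by voiceless consonants /x/ and /p/, so it deletes.
/i/ is a high vowel flanked by voiceless consonants /p/ and /k/, so it deletes.
Surface form: [belhtxpk].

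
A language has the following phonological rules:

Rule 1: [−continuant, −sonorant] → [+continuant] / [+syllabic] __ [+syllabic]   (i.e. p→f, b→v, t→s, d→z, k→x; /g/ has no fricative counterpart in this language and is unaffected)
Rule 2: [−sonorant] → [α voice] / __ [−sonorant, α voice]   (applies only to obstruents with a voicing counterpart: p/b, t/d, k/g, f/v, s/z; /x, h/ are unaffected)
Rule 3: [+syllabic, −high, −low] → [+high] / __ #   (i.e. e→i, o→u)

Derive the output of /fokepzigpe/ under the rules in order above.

Rule 1 (intervocalic spirantization): /k/ is a stop between vowels /o/ and /e/, so it spirantizes to the fricative [x]. /fokepzigpe/ → foxepzigpe.
Rule 2 (regressive voicing assimilation): /p/ precedes the voiced obstruent /z/, so it voices to [b] by assimilation. /g/ precedes the voiceless obstruent /p/, so it devoices to [k] by assimilation. /foxepzigpe/ → foxebzikpe.
Rule 3 (final vowel raising): /e/ is a mid vowel in word-final position, so it raises to [i]. /foxebzikpe/ → foxebzikpi.

foxebzikpi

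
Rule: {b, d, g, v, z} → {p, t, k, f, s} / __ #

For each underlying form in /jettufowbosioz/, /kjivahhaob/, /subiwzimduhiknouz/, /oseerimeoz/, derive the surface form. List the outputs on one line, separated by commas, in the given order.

/jettufowbosioz/: /z/ is a voiced obstruent in word-final position, so it devoices to [s]. → [jettufowbosios].
/kjivahhaob/: /b/ is a voiced obstruent in word-final position, so it devoices to [p]. → [kjivahhaop].
/subiwzimduhiknouz/: /z/ is a voiced obstruent in word-final position, so it devoices to [s]. → [subiwzimduhiknous].
/oseerimeoz/: /z/ is a voiced obstruent in word-final position, so it devoices to [s]. → [oseerimeos].

jettufowbosios, kjivahhaop, subiwzimduhiknous, oseerimeos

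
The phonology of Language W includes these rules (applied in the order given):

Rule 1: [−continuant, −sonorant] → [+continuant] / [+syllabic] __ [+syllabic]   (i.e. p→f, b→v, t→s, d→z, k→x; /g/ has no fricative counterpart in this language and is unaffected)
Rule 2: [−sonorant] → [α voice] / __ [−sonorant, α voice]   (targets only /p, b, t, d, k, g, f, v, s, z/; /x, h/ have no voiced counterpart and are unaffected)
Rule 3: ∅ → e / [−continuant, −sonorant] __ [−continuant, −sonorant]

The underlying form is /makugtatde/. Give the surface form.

maxuketadede

Rule 1 (intervocalic spirantization): /k/ is a stop between vowels /a/ and /u/, so it spirantizes to the fricative [x]. /makugtatde/ → maxugtatde.
Rule 2 (regressive voicing assimilation): /g/ precedes the voiceless obstruent /t/, so it devoices to [k] by assimilation. /t/ precedes the voiced obstruent /d/, so it voices to [d] by assimilation. /maxugtatde/ → maxuktadde.
Rule 3 (stop-cluster e-epenthesis): /k/ and /t/ form a stop–stop cluster, so [e] is inserted between them. /d/ and /d/ form a stop–stop cluster, so [e] is inserted between them. /maxuktadde/ → maxuketadede.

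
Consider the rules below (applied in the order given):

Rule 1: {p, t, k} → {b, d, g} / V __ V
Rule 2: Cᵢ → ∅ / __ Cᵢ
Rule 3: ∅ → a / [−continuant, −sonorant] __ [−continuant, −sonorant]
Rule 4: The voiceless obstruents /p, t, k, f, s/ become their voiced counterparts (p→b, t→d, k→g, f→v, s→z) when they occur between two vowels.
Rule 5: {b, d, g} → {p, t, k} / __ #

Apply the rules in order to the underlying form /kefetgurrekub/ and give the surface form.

Rule 1 (intervocalic voicing): /k/ is a voiceless stop between vowels /e/ and /u/, so it voices to [g]. /kefetgurrekub/ → kefetgurregub.
Rule 2 (degemination): /rr/ is a geminate; the first /r/ deletes. /kefetgurregub/ → kefetguregub.
Rule 3 (stop-cluster a-epenthesis): /t/ and /g/ form a stop–stop cluster, so [a] is inserted between them. /kefetguregub/ → kefetaguregub.
Rule 4 (intervocalic voicing): /f/ is a voiceless obstruent between vowels /e/ and /e/, so it voices to [v]. /t/ is a voiceless obstruent between vowels /e/ and /a/, so it voices to [d]. /kefetaguregub/ → kevedaguregub.
Rule 5 (final devoicing): /b/ is a voiced stop in word-final position, so it devoices to [p]. /kevedaguregub/ → kevedaguregup.

kevedaguregup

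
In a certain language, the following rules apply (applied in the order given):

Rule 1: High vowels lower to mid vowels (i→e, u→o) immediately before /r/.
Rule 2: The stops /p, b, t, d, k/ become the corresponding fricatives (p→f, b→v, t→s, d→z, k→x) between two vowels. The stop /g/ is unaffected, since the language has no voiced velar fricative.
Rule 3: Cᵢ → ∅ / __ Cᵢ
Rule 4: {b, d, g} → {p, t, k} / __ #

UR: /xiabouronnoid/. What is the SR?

Rule 1 (pre-rhotic lowering): /u/ is a high vowel immediately before /r/, so it lowers to [o]. /xiabouronnoid/ → xiabooronnoid.
Rule 2 (intervocalic spirantization): /b/ is a stop between vowels /a/ and /o/, so it spirantizes to the fricative [v]. /xiabooronnoid/ → xiavooronnoid.
Rule 3 (degemination): /nn/ is a geminate; the first /n/ deletes. /xiavooronnoid/ → xiavooronoid.
Rule 4 (final devoicing): /d/ is a voiced stop in word-final position, so it devoices to [t]. /xiavooronoid/ → xiavooronoit.

xiavooronoit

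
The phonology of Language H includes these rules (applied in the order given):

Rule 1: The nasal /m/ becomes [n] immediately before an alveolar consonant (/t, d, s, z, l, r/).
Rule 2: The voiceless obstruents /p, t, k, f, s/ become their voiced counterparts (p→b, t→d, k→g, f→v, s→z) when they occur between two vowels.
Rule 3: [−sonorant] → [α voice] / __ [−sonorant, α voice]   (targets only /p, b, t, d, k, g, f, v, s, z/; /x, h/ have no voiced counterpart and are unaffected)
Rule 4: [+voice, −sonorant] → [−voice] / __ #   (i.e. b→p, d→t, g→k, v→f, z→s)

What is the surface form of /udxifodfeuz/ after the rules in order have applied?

utxivotfeus

Rule 1 (nasal place assimilation): no segment meets the environment; /udxifodfeuz/ is unchanged.
Rule 2 (intervocalic voicing): /f/ is a voiceless obstruent between vowels /i/ and /o/, so it voices to [v]. /udxifodfeuz/ → udxivodfeuz.
Rule 3 (regressive voicing assimilation): /d/ precedes the voiceless obstruent /x/, so it devoices to [t] by assimilation. /d/ precedes the voiceless obstruent /f/, so it devoices to [t] by assimilation. /udxivodfeuz/ → utxivotfeuz.
Rule 4 (final devoicing): /z/ is a voiced obstruent in word-final position, so it devoices to [s]. /utxivotfeuz/ → utxivotfeus.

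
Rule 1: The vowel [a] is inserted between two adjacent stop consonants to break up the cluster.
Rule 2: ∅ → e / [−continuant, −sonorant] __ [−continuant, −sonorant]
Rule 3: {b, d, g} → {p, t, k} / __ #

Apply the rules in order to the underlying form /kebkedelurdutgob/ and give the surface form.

kebakedelurdutagop

Rule 1 (stop-cluster a-epenthesis): /b/ and /k/ form a stop–stop cluster, so [a] is inserted between them. /t/ and /g/ form a stop–stop cluster, so [a] is inserted between them. /kebkedelurdutgob/ → kebakedelurdutagob.
Rule 2 (stop-cluster e-epenthesis): no segment meets the environment; /kebakedelurdutagob/ is unchanged.
Rule 3 (final devoicing): /b/ is a voiced stop in word-final position, so it devoices to [p]. /kebakedelurdutagob/ → kebakedelurdutagop.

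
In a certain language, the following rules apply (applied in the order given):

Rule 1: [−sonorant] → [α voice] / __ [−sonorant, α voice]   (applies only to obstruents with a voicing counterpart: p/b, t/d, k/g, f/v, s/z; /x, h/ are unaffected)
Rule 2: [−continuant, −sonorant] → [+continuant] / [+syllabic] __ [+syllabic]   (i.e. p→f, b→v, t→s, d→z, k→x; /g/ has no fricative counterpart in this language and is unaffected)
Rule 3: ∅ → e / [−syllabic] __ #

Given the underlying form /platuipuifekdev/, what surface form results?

plasuifuifegdeve

Rule 1 (regressive voicing assimilation): /k/ precedes the voiced obstruent /d/, so it voices to [g] by assimilation. /platuipuifekdev/ → platuipuifegdev.
Rule 2 (intervocalic spirantization): /t/ is a stop between vowels /a/ and /u/, so it spirantizes to the fricative [s]. /p/ is a stop between vowels /i/ and /u/, so it spirantizes to the fricative [f]. /platuipuifegdev/ → plasuifuifegdev.
Rule 3 (final e-epenthesis): the form ends in the consonant /v/, so [e] is inserted word-finally. /plasuifuifegdev/ → plasuifuifegdeve.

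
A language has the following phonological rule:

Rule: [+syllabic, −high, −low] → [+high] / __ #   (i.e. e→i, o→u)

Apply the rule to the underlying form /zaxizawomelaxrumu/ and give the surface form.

No segment of /zaxizawomelaxrumu/ meets the structural description of the rule, so the form surfaces unchanged.

zaxizawomelaxrumu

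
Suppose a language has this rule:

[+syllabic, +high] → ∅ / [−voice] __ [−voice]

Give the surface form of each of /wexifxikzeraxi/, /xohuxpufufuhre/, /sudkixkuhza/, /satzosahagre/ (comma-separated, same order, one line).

/wexifxikzeraxi/: /i/ is a high vowel flanked by voiceless consonants /x/ and /f/, so it deletes. /i/ is a high vowel flanked by voiceless consonants /x/ and /k/, so it deletes. → [wexfxkzeraxi].
/xohuxpufufuhre/: /u/ is a high vowel flanked by voiceless consonants /h/ and /x/, so it deletes. /u/ is a high vowel flanked by voiceless consonants /p/ and /f/, so it deletes. /u/ is a high vowel flanked by voiceless consonants /f/ and /f/, so it deletes. /u/ is a high vowel flanked by voiceless consonants /f/ and /h/, so it deletes. → [xohxpffhre].
/sudkixkuhza/: /i/ is a high vowel flanked by voiceless consonants /k/ and /x/, so it deletes. /u/ is a high vowel flanked by voiceless consonants /k/ and /h/, so it deletes. → [sudkxkhza].
/satzosahagre/: the rule's environment is not met; surfaces unchanged as [satzosahagre].

wexfxkzeraxi, xohxpffhre, sudkxkhza, satzosahagre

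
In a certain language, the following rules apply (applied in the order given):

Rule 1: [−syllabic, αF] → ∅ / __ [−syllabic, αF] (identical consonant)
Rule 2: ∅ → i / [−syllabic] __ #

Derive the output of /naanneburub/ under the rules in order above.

naaneburubi

Rule 1 (degemination): /nn/ is a geminate; the first /n/ deletes. /naanneburub/ → naaneburub.
Rule 2 (final i-epenthesis): the form ends in the consonant /b/, so [i] is inserted word-finally. /naaneburub/ → naaneburubi.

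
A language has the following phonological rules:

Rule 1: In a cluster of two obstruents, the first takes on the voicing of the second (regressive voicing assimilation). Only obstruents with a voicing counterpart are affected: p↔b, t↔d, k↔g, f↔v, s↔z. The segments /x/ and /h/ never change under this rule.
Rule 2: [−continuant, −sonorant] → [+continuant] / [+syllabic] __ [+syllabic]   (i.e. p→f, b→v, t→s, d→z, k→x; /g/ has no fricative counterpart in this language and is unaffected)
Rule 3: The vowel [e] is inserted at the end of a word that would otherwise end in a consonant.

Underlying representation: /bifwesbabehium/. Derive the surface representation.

Rule 1 (regressive voicing assimilation): /s/ precedes the voiced obstruent /b/, so it voices to [z] by assimilation. /bifwesbabehium/ → bifwezbabehium.
Rule 2 (intervocalic spirantization): /b/ is a stop between vowels /a/ and /e/, so it spirantizes to the fricative [v]. /bifwezbabehium/ → bifwezbavehium.
Rule 3 (final e-epenthesis): the form ends in the consonant /m/, so [e] is inserted word-finally. /bifwezbavehium/ → bifwezbavehiume.

bifwezbavehiume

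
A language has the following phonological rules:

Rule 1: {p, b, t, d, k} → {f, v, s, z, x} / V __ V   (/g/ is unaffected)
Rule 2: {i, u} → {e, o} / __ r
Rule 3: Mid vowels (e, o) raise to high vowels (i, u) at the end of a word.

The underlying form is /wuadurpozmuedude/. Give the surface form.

Rule 1 (intervocalic spirantization): /d/ is a stop between vowels /a/ and /u/, so it spirantizes to the fricative [z]. /d/ is a stop between vowels /e/ and /u/, so it spirantizes to the fricative [z]. /d/ is a stop between vowels /u/ and /e/, so it spirantizes to the fricative [z]. /wuadurpozmuedude/ → wuazurpozmuezuze.
Rule 2 (pre-rhotic lowering): /u/ is a high vowel immediately before /r/, so it lowers to [o]. /wuazurpozmuezuze/ → wuazorpozmuezuze.
Rule 3 (final vowel raising): /e/ is a mid vowel in word-final position, so it raises to [i]. /wuazorpozmuezuze/ → wuazorpozmuezuzi.

wuazorpozmuezuzi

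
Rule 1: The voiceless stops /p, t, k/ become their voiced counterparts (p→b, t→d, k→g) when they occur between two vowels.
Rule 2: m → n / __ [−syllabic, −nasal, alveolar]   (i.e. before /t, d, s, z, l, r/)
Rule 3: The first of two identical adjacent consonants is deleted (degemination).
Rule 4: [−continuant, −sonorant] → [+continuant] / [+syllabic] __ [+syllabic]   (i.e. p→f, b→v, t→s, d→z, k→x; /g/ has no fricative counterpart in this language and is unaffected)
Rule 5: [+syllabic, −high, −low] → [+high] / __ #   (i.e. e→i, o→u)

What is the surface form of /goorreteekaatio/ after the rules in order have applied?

Rule 1 (intervocalic voicing): /t/ is a voiceless stop between vowels /e/ and /e/, so it voices to [d]. /k/ is a voiceless stop between vowels /e/ and /a/, so it voices to [g]. /t/ is a voiceless stop between vowels /a/ and /i/, so it voices to [d]. /goorreteekaatio/ → goorredeegaadio.
Rule 2 (nasal place assimilation): no segment meets the environment; /goorredeegaadio/ is unchanged.
Rule 3 (degemination): /rr/ is a geminate; the first /r/ deletes. /goorredeegaadio/ → gooredeegaadio.
Rule 4 (intervocalic spirantization): /d/ is a stop between vowels /e/ and /e/, so it spirantizes to the fricative [z]. /d/ is a stop between vowels /a/ and /i/, so it spirantizes to the fricative [z]. /gooredeegaadio/ → goorezeegaazio.
Rule 5 (final vowel raising): /o/ is a mid vowel in word-final position, so it raises to [u]. /goorezeegaazio/ → goorezeegaaziu.

goorezeegaaziu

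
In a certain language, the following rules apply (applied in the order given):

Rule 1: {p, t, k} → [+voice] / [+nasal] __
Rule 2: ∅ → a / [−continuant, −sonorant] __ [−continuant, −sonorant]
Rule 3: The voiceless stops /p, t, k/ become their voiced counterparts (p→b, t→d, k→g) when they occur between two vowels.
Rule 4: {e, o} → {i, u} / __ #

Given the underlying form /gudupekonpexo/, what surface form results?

Rule 1 (post-nasal voicing): /p/ is a voiceless stop immediately after the nasal /n/, so it voices to [b]. /gudupekonpexo/ → gudupekonbexo.
Rule 2 (stop-cluster a-epenthesis): no segment meets the environment; /gudupekonbexo/ is unchanged.
Rule 3 (intervocalic voicing): /p/ is a voiceless stop between vowels /u/ and /e/, so it voices to [b]. /k/ is a voiceless stop between vowels /e/ and /o/, so it voices to [g]. /gudupekonbexo/ → gudubegonbexo.
Rule 4 (final vowel raising): /o/ is a mid vowel in word-final position, so it raises to [u]. /gudubegonbexo/ → gudubegonbexu.

gudubegonbexu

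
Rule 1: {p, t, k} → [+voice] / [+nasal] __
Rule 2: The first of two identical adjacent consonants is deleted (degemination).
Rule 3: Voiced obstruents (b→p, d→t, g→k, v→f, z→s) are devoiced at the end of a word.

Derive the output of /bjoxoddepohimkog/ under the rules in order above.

bjoxodepohimgok

Rule 1 (post-nasal voicing): /k/ is a voiceless stop immediately after the nasal /m/, so it voices to [g]. /bjoxoddepohimkog/ → bjoxoddepohimgog.
Rule 2 (degemination): /dd/ is a geminate; the first /d/ deletes. /bjoxoddepohimgog/ → bjoxodepohimgog.
Rule 3 (final devoicing): /g/ is a voiced obstruent in word-final position, so it devoices to [k]. /bjoxodepohimgog/ → bjoxodepohimgok.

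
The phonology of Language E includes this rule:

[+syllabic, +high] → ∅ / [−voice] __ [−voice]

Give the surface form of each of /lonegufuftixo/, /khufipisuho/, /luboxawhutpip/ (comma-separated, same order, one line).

lonegufftxo, khfpsho, luboxawhtpp

/lonegufuftixo/: /u/ is a high vowel flanked by voiceless consonants /f/ and /f/, so it deletes. /i/ is a high vowel flanked by voiceless consonants /t/ and /x/, so it deletes. → [lonegufftxo].
/khufipisuho/: /u/ is a high vowel flanked by voiceless consonants /h/ and /f/, so it deletes. /i/ is a high vowel flanked by voiceless consonants /f/ and /p/, so it deletes. /i/ is a high vowel flanked by voiceless consonants /p/ and /s/, so it deletes. /u/ is a high vowel flanked by voiceless consonants /s/ and /h/, so it deletes. → [khfpsho].
/luboxawhutpip/: /u/ is a high vowel flanked by voiceless consonants /h/ and /t/, so it deletes. /i/ is a high vowel flanked by voiceless consonants /p/ and /p/, so it deletes. → [luboxawhtpp].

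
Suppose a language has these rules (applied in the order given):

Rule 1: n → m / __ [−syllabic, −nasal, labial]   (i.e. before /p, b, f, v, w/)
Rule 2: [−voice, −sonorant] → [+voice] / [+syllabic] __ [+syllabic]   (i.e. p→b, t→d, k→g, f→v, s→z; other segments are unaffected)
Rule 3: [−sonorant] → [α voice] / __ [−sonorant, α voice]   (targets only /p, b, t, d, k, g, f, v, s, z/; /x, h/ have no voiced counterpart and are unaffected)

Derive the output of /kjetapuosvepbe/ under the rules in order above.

kjedabuozvebbe

Rule 1 (nasal place assimilation): no segment meets the environment; /kjetapuosvepbe/ is unchanged.
Rule 2 (intervocalic voicing): /t/ is a voiceless obstruent between vowels /e/ and /a/, so it voices to [d]. /p/ is a voiceless obstruent between vowels /a/ and /u/, so it voices to [b]. /kjetapuosvepbe/ → kjedabuosvepbe.
Rule 3 (regressive voicing assimilation): /s/ precedes the voiced obstruent /v/, so it voices to [z] by assimilation. /p/ precedes the voiced obstruent /b/, so it voices to [b] by assimilation. /kjedabuosvepbe/ → kjedabuozvebbe.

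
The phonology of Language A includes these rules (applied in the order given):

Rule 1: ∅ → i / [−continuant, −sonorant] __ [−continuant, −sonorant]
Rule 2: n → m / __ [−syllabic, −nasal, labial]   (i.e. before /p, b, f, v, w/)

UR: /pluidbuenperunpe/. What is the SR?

pluidibuemperumpe

Rule 1 (stop-cluster i-epenthesis): /d/ and /b/ form a stop–stop cluster, so [i] is inserted between them. /pluidbuenperunpe/ → pluidibuenperunpe.
Rule 2 (nasal place assimilation): /n/ precedes the labial consonant /p/, so it assimilates in place to [m]. /n/ precedes the labial consonant /p/, so it assimilates in place to [m]. /pluidibuenperunpe/ → pluidibuemperumpe.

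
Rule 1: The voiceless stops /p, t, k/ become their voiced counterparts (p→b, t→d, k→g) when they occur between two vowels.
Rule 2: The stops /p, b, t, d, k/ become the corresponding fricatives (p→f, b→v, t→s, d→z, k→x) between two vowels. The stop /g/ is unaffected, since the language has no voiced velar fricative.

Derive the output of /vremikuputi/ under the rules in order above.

vremiguvuzi

Rule 1 (intervocalic voicing): /k/ is a voiceless stop between vowels /i/ and /u/, so it voices to [g]. /p/ is a voiceless stop between vowels /u/ and /u/, so it voices to [b]. /t/ is a voiceless stop between vowels /u/ and /i/, so it voices to [d]. /vremikuputi/ → vremigubudi.
Rule 2 (intervocalic spirantization): /b/ is a stop between vowels /u/ and /u/, so it spirantizes to the fricative [v]. /d/ is a stop between vowels /u/ and /i/, so it spirantizes to the fricative [z]. /vremigubudi/ → vremiguvuzi.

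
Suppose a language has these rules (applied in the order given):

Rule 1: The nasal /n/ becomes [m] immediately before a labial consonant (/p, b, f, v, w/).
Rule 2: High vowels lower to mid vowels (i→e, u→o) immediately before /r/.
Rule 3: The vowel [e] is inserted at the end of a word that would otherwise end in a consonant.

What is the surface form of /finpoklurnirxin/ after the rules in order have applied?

Rule 1 (nasal place assimilation): /n/ precedes the labial consonant /p/, so it assimilates in place to [m]. /finpoklurnirxin/ → fimpoklurnirxin.
Rule 2 (pre-rhotic lowering): /u/ is a high vowel immediately before /r/, so it lowers to [o]. /i/ is a high vowel immediately before /r/, so it lowers to [e]. /fimpoklurnirxin/ → fimpoklornerxin.
Rule 3 (final e-epenthesis): the form ends in the consonant /n/, so [e] is inserted word-finally. /fimpoklornerxin/ → fimpoklornerxine.

fimpoklornerxine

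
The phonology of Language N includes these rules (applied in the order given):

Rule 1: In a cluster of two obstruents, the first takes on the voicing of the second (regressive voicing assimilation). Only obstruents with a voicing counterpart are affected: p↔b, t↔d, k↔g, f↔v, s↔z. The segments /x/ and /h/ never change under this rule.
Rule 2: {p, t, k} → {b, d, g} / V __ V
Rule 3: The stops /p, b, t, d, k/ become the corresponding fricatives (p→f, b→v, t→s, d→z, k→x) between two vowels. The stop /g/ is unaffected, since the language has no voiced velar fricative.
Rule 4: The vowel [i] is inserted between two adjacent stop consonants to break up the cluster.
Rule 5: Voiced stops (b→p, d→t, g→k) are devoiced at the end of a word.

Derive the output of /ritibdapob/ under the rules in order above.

Rule 1 (regressive voicing assimilation): no segment meets the environment; /ritibdapob/ is unchanged.
Rule 2 (intervocalic voicing): /t/ is a voiceless stop between vowels /i/ and /i/, so it voices to [d]. /p/ is a voiceless stop between vowels /a/ and /o/, so it voices to [b]. /ritibdapob/ → ridibdabob.
Rule 3 (intervocalic spirantization): /d/ is a stop between vowels /i/ and /i/, so it spirantizes to the fricative [z]. /b/ is a stop between vowels /a/ and /o/, so it spirantizes to the fricative [v]. /ridibdabob/ → rizibdavob.
Rule 4 (stop-cluster i-epenthesis): /b/ and /d/ form a stop–stop cluster, so [i] is inserted between them. /rizibdavob/ → rizibidavob.
Rule 5 (final devoicing): /b/ is a voiced stop in word-final position, so it devoices to [p]. /rizibidavob/ → rizibidavop.

rizibidavop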